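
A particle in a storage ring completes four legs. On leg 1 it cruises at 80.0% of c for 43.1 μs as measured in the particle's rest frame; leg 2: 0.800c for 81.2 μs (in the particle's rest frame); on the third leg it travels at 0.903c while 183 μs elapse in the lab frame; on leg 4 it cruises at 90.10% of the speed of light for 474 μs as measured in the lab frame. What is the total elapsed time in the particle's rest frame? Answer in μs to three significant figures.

Leg 1: 43.1 μs is already measured in the particle's rest frame.
Leg 2: 81.2 μs is already measured in the particle's rest frame.
Leg 3: γ = 1/√(1 − 0.903²) = 1/√0.1846 = 2.328; τ_3 = 183/2.328 = 78.62 μs.
Leg 4: β = 0.9010; γ = 1/√(1 − 0.9010²) = 1/√0.1882 = 2.305; τ_4 = 474/2.305 = 205.6 μs.
Total: 43.10 + 81.20 + 78.62 + 205.6 μs.

τ = 409 μs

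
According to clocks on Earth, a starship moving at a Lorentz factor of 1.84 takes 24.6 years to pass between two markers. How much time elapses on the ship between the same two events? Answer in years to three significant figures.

γ = 1.84
The interval measured on Earth is the dilated one; the clock on the ship measures the proper time τ = Δt/γ = 24.6/1.840 years.

τ = 13.4 years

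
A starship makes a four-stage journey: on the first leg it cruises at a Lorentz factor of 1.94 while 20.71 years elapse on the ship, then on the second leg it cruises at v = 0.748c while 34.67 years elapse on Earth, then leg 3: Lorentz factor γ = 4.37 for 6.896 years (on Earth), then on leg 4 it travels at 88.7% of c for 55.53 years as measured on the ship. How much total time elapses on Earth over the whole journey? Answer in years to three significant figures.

Δt = 202 years

Leg 1: γ = 1.94; Δt_1 = 1.940 × 20.71 = 40.18 years.
Leg 2: 34.67 years is already measured on Earth.
Leg 3: 6.896 years is already measured on Earth.
Leg 4: β = 0.887; γ = 1/√(1 − 0.887²) = 1/√0.2132 = 2.166; Δt_4 = 2.166 × 55.53 = 120.3 years.
Total: 40.18 + 34.67 + 6.896 + 120.3 years.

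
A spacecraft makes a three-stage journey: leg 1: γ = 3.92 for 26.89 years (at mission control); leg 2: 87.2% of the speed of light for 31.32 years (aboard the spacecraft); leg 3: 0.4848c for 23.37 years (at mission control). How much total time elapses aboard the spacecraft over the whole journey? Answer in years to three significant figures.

τ = 58.6 years

Leg 1: γ = 3.92; τ_1 = 26.89/3.920 = 6.860 years.
Leg 2: 31.32 years is already measured aboard the spacecraft.
Leg 3: γ = 1/√(1 − 0.4848²) = 1/√0.7650 = 1.143; τ_3 = 23.37/1.143 = 20.44 years.
Total: 6.860 + 31.32 + 20.44 years.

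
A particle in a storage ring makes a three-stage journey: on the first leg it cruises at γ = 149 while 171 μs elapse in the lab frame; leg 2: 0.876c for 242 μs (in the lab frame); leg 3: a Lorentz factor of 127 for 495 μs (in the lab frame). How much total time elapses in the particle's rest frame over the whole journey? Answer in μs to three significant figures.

τ = 122 μs

Leg 1: γ = 149; τ_1 = 171/149.0 = 1.148 μs.
Leg 2: γ = 1/√(1 − 0.876²) = 1/√0.2326 = 2.073; τ_2 = 242/2.073 = 116.7 μs.
Leg 3: γ = 127; τ_3 = 495/127.0 = 3.898 μs.
Total: 1.148 + 116.7 + 3.898 μs.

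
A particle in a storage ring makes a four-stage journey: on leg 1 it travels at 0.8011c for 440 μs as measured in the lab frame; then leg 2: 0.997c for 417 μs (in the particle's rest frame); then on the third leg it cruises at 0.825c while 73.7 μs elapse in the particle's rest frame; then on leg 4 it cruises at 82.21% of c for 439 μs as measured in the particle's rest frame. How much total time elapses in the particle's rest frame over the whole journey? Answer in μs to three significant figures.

τ = 1190 μs

Leg 1: γ = 1/√(1 − 0.8011²) = 1/√0.3582 = 1.671; τ_1 = 440/1.671 = 263.4 μs.
Leg 2: 417 μs is already measured in the particle's rest frame.
Leg 3: 73.7 μs is already measured in the particle's rest frame.
Leg 4: 439 μs is already measured in the particle's rest frame.
Total: 263.4 + 417.0 + 73.70 + 439.0 μs.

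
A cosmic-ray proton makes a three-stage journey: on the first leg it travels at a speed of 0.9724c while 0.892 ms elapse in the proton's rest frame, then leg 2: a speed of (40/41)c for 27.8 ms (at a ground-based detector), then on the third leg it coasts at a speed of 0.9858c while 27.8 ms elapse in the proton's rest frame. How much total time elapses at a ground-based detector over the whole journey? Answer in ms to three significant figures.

Leg 1: γ = 1/√(1 − 0.9724²) = 1/√0.05444 = 4.286; Δt_1 = 4.286 × 0.892 = 3.823 ms.
Leg 2: 27.8 ms is already measured at a ground-based detector.
Leg 3: γ = 1/√(1 − 0.9858²) = 1/√0.02820 = 5.955; Δt_3 = 5.955 × 27.8 = 165.6 ms.
Total: 3.823 + 27.80 + 165.6 ms.

Δt = 197 ms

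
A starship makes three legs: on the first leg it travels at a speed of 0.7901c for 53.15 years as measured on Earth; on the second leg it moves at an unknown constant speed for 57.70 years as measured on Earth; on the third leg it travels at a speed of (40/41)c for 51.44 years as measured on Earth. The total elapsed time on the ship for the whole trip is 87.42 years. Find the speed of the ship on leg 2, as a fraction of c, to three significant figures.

β = 0.656

Leg 1: γ = 1/√(1 − 0.7901²) = 1/√0.3757 = 1.631; τ_1 = 53.15/1.631 = 32.58 years.
Leg 2: speed unknown; τ_2 = 57.70/γ_2.
Leg 3: γ = 1/√(1 − (40/41)²) = 41/9 ≈ 4.556; τ_3 = 51.44/4.556 = 11.29 years.
Total proper time: 32.58 + τ_2 + 11.29 = 87.42, so τ_2 = 87.42 − 43.87 = 43.55 years.
γ_2 = 57.70/43.55 = 1.325; β = √(1 − 1/γ²) = √0.4304.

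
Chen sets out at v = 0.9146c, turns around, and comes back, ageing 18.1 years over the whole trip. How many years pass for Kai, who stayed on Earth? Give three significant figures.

γ = 1/√(1 − 0.9146²) = 1/√0.1635 = 2.473
Earth-frame duration is the dilated interval: Δt = γτ = 2.473 × 18.1 years.

Δt = 44.8 years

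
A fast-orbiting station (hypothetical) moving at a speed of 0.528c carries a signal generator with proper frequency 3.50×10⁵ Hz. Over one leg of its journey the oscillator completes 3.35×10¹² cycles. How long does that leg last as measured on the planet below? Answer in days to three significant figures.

γ = 1/√(1 − 0.528²) = 1/√0.7212 = 1.178
Proper time for N cycles: τ = N/f = 3.35×10¹²/(3.50×10⁵) = 9.571×10⁶ s = 110.8 days.
Lab-frame duration Δt = γτ = 1.178 × 110.8 = 130.4 days.

Δt = 130 days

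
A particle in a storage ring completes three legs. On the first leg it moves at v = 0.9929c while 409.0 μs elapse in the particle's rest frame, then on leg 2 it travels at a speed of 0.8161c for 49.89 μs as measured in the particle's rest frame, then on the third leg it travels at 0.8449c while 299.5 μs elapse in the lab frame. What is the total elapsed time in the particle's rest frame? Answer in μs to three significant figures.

τ = 619 μs

Leg 1: 409.0 μs is already measured in the particle's rest frame.
Leg 2: 49.89 μs is already measured in the particle's rest frame.
Leg 3: γ = 1/√(1 − 0.8449²) = 1/√0.2861 = 1.869; τ_3 = 299.5/1.869 = 160.2 μs.
Total: 409.0 + 49.89 + 160.2 μs.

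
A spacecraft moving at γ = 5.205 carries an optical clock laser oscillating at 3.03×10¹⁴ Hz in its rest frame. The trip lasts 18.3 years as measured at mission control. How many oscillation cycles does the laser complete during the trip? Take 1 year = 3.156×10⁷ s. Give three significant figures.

N = 3.36×10²²

γ = 5.205
The oscillator's own cycle count is N = f × τ where τ is the proper time aboard the spacecraft. τ = Δt/γ = 18.3/5.205 = 3.516 years = 1.110×10⁸ s.
N = 3.03×10¹⁴ × 1.110×10⁸ = 3.362×10²².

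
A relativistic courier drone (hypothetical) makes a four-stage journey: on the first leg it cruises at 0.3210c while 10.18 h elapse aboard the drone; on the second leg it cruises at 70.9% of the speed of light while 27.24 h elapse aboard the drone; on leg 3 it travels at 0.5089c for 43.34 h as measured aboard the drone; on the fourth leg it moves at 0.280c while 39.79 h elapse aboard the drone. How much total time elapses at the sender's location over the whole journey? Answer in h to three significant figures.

Δt = 141 h

Leg 1: γ = 1/√(1 − 0.3210²) = 1/√0.8970 = 1.056; Δt_1 = 1.056 × 10.18 = 10.75 h.
Leg 2: β = 0.709; γ = 1/√(1 − 0.709²) = 1/√0.4973 = 1.418; Δt_2 = 1.418 × 27.24 = 38.63 h.
Leg 3: γ = 1/√(1 − 0.5089²) = 1/√0.7410 = 1.162; Δt_3 = 1.162 × 43.34 = 50.35 h.
Leg 4: γ = 1/√(1 − 0.280²) = 25/24 ≈ 1.042; Δt_4 = 1.042 × 39.79 = 41.45 h.
Total: 10.75 + 38.63 + 50.35 + 41.45 h.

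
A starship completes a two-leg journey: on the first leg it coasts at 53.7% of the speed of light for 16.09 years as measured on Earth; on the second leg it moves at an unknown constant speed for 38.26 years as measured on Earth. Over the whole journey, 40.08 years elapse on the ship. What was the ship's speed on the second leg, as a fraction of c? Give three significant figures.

β = 0.721

Leg 1: β = 0.537; γ = 1/√(1 − 0.537²) = 1/√0.7116 = 1.185; τ_1 = 16.09/1.185 = 13.57 years.
Leg 2: speed unknown; τ_2 = 38.26/γ_2.
Total proper time: 13.57 + τ_2 = 40.08, so τ_2 = 40.08 − 13.57 = 26.51 years.
γ_2 = 38.26/26.51 = 1.443; β = √(1 − 1/γ²) = √0.5200.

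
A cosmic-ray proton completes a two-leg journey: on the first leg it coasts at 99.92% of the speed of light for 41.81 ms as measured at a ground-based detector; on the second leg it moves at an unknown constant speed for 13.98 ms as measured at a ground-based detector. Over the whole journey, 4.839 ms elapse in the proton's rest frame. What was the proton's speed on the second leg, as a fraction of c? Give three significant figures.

β = 0.974

Leg 1: β = 0.9992; γ = 1/√(1 − 0.9992²) = 1/√0.001599 = 25.01; τ_1 = 41.81/25.01 = 1.672 ms.
Leg 2: speed unknown; τ_2 = 13.98/γ_2.
Total proper time: 1.672 + τ_2 = 4.839, so τ_2 = 4.839 − 1.672 = 3.167 ms.
γ_2 = 13.98/3.167 = 4.414; β = √(1 − 1/γ²) = √0.9487.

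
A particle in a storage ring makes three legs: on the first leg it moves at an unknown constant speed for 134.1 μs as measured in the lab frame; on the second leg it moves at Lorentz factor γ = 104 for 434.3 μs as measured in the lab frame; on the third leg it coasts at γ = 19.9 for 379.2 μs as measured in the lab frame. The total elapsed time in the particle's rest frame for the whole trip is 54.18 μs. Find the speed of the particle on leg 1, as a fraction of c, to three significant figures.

β = 0.973

Leg 1: speed unknown; τ_1 = 134.1/γ_1.
Leg 2: γ = 104; τ_2 = 434.3/104.0 = 4.176 μs.
Leg 3: γ = 19.9; τ_3 = 379.2/19.90 = 19.06 μs.
Total proper time: τ_1 + 4.176 + 19.06 = 54.18, so τ_1 = 54.18 − 23.23 = 30.95 μs.
γ_1 = 134.1/30.95 = 4.333; β = √(1 − 1/γ²) = √0.9467.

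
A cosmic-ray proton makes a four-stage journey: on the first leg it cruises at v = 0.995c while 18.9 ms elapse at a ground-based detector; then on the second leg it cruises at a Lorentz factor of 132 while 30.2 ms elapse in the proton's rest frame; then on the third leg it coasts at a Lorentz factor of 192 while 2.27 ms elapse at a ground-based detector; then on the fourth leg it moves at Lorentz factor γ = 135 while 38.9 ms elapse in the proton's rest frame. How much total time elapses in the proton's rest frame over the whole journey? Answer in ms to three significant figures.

τ = 71.0 ms

Leg 1: γ = 1/√(1 − 0.995²) = 1/√0.009975 = 10.01; τ_1 = 18.9/10.01 = 1.888 ms.
Leg 2: 30.2 ms is already measured in the proton's rest frame.
Leg 3: γ = 192; τ_3 = 2.27/192.0 = 0.01182 ms.
Leg 4: 38.9 ms is already measured in the proton's rest frame.
Total: 1.888 + 30.20 + 0.01182 + 38.90 ms.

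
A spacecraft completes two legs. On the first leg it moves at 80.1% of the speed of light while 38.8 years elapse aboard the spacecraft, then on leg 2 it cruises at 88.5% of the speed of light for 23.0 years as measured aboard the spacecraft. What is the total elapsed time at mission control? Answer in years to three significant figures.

Leg 1: β = 0.801; γ = 1/√(1 − 0.801²) = 1/√0.3584 = 1.670; Δt_1 = 1.670 × 38.8 = 64.81 years.
Leg 2: β = 0.885; γ = 1/√(1 − 0.885²) = 1/√0.2168 = 2.148; Δt_2 = 2.148 × 23.0 = 49.40 years.
Total: 64.81 + 49.40 years.

Δt = 114 years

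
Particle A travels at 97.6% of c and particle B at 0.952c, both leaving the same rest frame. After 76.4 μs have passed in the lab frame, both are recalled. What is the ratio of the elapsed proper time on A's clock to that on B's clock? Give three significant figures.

τ_A/τ_B = 0.711

A: β = 0.976; γ = 1/√(1 − 0.976²) = 1/√0.04742 = 4.592. B: γ = 1/√(1 − 0.952²) = 1/√0.09370 = 3.267.
τ_A/τ_B = γ_B/γ_A = 3.267/4.592 = 0.7114, so τ_A/τ_B = 0.7114.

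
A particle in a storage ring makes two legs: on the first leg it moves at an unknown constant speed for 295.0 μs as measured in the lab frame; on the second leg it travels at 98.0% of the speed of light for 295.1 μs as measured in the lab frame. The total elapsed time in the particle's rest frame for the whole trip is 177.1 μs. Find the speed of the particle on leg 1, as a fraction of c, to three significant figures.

Leg 1: speed unknown; τ_1 = 295.0/γ_1.
Leg 2: β = 0.980; γ = 1/√(1 − 0.980²) = 1/√0.03960 = 5.025; τ_2 = 295.1/5.025 = 58.72 μs.
Total proper time: τ_1 + 58.72 = 177.1, so τ_1 = 177.1 − 58.72 = 118.4 μs.
γ_1 = 295.0/118.4 = 2.492; β = √(1 − 1/γ²) = √0.8390.

β = 0.916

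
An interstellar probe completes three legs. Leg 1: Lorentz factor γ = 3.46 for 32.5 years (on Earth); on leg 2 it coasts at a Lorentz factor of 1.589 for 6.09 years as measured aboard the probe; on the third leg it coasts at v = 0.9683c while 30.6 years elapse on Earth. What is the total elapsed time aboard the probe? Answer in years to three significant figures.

τ = 23.1 years

Leg 1: γ = 3.46; τ_1 = 32.5/3.460 = 9.393 years.
Leg 2: 6.09 years is already measured aboard the probe.
Leg 3: γ = 1/√(1 − 0.9683²) = 1/√0.06240 = 4.003; τ_3 = 30.6/4.003 = 7.644 years.
Total: 9.393 + 6.090 + 7.644 years.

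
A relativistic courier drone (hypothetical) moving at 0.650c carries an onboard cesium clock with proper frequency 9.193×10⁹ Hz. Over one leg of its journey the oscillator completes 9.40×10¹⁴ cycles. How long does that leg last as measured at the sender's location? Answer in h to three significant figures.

Δt = 37.4 h

γ = 1/√(1 − 0.650²) = 1/√0.5775 = 1.316
Proper time for N cycles: τ = N/f = 9.40×10¹⁴/(9.193×10⁹) = 1.023×10⁵ s = 28.40 h.
Lab-frame duration Δt = γτ = 1.316 × 28.40 = 37.38 h.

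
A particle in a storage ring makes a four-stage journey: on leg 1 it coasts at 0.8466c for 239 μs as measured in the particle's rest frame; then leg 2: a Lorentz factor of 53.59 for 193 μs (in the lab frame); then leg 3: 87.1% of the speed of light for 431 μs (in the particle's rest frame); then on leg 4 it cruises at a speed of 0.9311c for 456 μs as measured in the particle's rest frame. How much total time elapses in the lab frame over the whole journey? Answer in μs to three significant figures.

Δt = 2770 μs

Leg 1: γ = 1/√(1 − 0.8466²) = 1/√0.2833 = 1.879; Δt_1 = 1.879 × 239 = 449.1 μs.
Leg 2: 193 μs is already measured in the lab frame.
Leg 3: β = 0.871; γ = 1/√(1 − 0.871²) = 1/√0.2414 = 2.035; Δt_3 = 2.035 × 431 = 877.3 μs.
Leg 4: γ = 1/√(1 − 0.9311²) = 1/√0.1331 = 2.741; Δt_4 = 2.741 × 456 = 1250 μs.
Total: 449.1 + 193.0 + 877.3 + 1250 μs.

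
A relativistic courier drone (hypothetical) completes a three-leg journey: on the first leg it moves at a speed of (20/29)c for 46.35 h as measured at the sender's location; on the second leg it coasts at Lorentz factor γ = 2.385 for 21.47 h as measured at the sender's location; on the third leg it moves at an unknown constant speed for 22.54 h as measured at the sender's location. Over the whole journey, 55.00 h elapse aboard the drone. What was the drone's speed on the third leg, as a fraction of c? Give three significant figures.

β = 0.834

Leg 1: γ = 1/√(1 − (20/29)²) = 29/21 ≈ 1.381; τ_1 = 46.35/1.381 = 33.56 h.
Leg 2: γ = 2.385; τ_2 = 21.47/2.385 = 9.002 h.
Leg 3: speed unknown; τ_3 = 22.54/γ_3.
Total proper time: 33.56 + 9.002 + τ_3 = 55.00, so τ_3 = 55.00 − 42.57 = 12.43 h.
γ_3 = 22.54/12.43 = 1.813; β = √(1 − 1/γ²) = √0.6957.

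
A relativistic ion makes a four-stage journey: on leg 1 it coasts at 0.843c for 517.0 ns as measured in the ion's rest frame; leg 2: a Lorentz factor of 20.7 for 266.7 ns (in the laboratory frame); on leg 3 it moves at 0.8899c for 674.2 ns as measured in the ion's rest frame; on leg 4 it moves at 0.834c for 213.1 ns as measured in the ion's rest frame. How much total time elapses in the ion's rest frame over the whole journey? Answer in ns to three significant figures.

τ = 1420 ns

Leg 1: 517.0 ns is already measured in the ion's rest frame.
Leg 2: γ = 20.7; τ_2 = 266.7/20.70 = 12.88 ns.
Leg 3: 674.2 ns is already measured in the ion's rest frame.
Leg 4: 213.1 ns is already measured in the ion's rest frame.
Total: 517.0 + 12.88 + 674.2 + 213.1 ns.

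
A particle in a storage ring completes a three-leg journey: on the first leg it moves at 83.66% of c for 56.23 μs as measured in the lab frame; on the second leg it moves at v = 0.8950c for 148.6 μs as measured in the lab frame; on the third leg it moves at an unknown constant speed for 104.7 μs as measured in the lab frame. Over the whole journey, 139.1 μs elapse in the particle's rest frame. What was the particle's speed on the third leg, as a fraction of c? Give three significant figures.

β = 0.916

Leg 1: β = 0.8366; γ = 1/√(1 − 0.8366²) = 1/√0.3001 = 1.825; τ_1 = 56.23/1.825 = 30.80 μs.
Leg 2: γ = 1/√(1 − 0.8950²) = 1/√0.1990 = 2.242; τ_2 = 148.6/2.242 = 66.29 μs.
Leg 3: speed unknown; τ_3 = 104.7/γ_3.
Total proper time: 30.80 + 66.29 + τ_3 = 139.1, so τ_3 = 139.1 − 97.09 = 42.01 μs.
γ_3 = 104.7/42.01 = 2.492; β = √(1 − 1/γ²) = √0.8390.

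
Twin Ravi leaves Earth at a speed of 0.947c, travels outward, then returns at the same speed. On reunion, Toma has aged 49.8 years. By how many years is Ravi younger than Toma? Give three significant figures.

Δt − τ = 33.8 years

γ = 1/√(1 − 0.947²) = 1/√0.1032 = 3.113
Ravi's elapsed proper time: τ = 49.8/3.113 = 16.00 years.
Age gap = Δt − τ = 49.8 − 16.00 years.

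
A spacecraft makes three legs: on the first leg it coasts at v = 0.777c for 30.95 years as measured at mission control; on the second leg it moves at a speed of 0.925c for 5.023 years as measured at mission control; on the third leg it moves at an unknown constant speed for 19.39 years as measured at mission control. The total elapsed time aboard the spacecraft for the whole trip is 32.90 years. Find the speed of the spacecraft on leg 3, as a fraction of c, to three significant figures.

Leg 1: γ = 1/√(1 − 0.777²) = 1/√0.3963 = 1.589; τ_1 = 30.95/1.589 = 19.48 years.
Leg 2: γ = 1/√(1 − 0.925²) = 1/√0.1444 = 2.632; τ_2 = 5.023/2.632 = 1.909 years.
Leg 3: speed unknown; τ_3 = 19.39/γ_3.
Total proper time: 19.48 + 1.909 + τ_3 = 32.90, so τ_3 = 32.90 − 21.39 = 11.51 years.
γ_3 = 19.39/11.51 = 1.685; β = √(1 − 1/γ²) = √0.6477.

β = 0.805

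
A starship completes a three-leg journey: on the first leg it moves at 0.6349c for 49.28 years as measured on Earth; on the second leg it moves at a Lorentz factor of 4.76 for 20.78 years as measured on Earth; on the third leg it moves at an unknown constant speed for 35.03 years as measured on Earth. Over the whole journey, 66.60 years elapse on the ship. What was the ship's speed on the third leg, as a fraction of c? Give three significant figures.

Leg 1: γ = 1/√(1 − 0.6349²) = 1/√0.5969 = 1.294; τ_1 = 49.28/1.294 = 38.07 years.
Leg 2: γ = 4.76; τ_2 = 20.78/4.760 = 4.366 years.
Leg 3: speed unknown; τ_3 = 35.03/γ_3.
Total proper time: 38.07 + 4.366 + τ_3 = 66.60, so τ_3 = 66.60 − 42.44 = 24.16 years.
γ_3 = 35.03/24.16 = 1.450; β = √(1 − 1/γ²) = √0.5243.

β = 0.724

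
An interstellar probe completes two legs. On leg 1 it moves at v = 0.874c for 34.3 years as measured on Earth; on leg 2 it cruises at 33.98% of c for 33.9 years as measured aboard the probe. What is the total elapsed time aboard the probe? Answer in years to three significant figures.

Leg 1: γ = 1/√(1 − 0.874²) = 1/√0.2361 = 2.058; τ_1 = 34.3/2.058 = 16.67 years.
Leg 2: 33.9 years is already measured aboard the probe.
Total: 16.67 + 33.90 years.

τ = 50.6 years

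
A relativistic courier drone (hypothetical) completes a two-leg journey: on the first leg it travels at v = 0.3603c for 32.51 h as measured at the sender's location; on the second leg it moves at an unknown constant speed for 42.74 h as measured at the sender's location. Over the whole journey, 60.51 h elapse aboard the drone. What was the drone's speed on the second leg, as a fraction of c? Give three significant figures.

β = 0.708

Leg 1: γ = 1/√(1 − 0.3603²) = 1/√0.8702 = 1.072; τ_1 = 32.51/1.072 = 30.33 h.
Leg 2: speed unknown; τ_2 = 42.74/γ_2.
Total proper time: 30.33 + τ_2 = 60.51, so τ_2 = 60.51 − 30.33 = 30.18 h.
γ_2 = 42.74/30.18 = 1.416; β = √(1 − 1/γ²) = √0.5013.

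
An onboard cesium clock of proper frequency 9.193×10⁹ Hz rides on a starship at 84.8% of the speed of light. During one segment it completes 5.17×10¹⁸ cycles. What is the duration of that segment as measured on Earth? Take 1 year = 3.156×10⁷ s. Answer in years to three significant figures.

β = 0.848; γ = 1/√(1 − 0.848²) = 1/√0.2809 = 1.887
Proper time for N cycles: τ = N/f = 5.17×10¹⁸/(9.193×10⁹) = 5.624×10⁸ s = 17.82 years.
Lab-frame duration Δt = γτ = 1.887 × 17.82 = 33.62 years.

Δt = 33.6 years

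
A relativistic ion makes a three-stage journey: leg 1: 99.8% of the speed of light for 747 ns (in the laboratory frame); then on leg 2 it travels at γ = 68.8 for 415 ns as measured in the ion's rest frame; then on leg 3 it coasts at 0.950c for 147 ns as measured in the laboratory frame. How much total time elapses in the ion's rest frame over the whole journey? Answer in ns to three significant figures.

Leg 1: β = 0.998; γ = 1/√(1 − 0.998²) = 1/√0.003996 = 15.82; τ_1 = 747/15.82 = 47.22 ns.
Leg 2: 415 ns is already measured in the ion's rest frame.
Leg 3: γ = 1/√(1 − 0.950²) = 1/√0.09750 = 3.203; τ_3 = 147/3.203 = 45.90 ns.
Total: 47.22 + 415.0 + 45.90 ns.

τ = 508 ns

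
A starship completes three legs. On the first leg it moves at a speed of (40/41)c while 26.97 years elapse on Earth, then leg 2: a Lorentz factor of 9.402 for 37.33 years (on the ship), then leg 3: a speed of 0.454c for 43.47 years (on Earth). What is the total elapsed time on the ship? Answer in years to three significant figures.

Leg 1: γ = 1/√(1 − (40/41)²) = 41/9 ≈ 4.556; τ_1 = 26.97/4.556 = 5.920 years.
Leg 2: 37.33 years is already measured on the ship.
Leg 3: γ = 1/√(1 − 0.454²) = 1/√0.7939 = 1.122; τ_3 = 43.47/1.122 = 38.73 years.
Total: 5.920 + 37.33 + 38.73 years.

τ = 82.0 years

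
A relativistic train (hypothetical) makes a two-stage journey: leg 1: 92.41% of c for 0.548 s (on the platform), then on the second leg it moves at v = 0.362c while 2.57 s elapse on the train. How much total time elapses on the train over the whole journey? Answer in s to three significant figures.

Leg 1: β = 0.9241; γ = 1/√(1 − 0.9241²) = 1/√0.1460 = 2.617; τ_1 = 0.548/2.617 = 0.2094 s.
Leg 2: 2.57 s is already measured on the train.
Total: 0.2094 + 2.570 s.

τ = 2.78 s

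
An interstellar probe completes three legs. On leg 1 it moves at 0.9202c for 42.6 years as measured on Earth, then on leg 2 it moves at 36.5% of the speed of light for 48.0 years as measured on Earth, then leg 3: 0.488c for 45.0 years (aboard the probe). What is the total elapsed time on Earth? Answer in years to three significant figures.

Leg 1: 42.6 years is already measured on Earth.
Leg 2: 48.0 years is already measured on Earth.
Leg 3: γ = 1/√(1 − 0.488²) = 1/√0.7619 = 1.146; Δt_3 = 1.146 × 45.0 = 51.56 years.
Total: 42.60 + 48.00 + 51.56 years.

Δt = 142 years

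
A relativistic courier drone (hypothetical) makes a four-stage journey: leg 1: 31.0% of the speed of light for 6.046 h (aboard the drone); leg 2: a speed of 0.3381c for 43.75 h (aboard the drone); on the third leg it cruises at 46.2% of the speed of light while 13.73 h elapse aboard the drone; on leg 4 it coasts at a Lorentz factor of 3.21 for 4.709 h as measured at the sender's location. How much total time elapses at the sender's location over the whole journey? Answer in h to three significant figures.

Δt = 73.0 h

Leg 1: β = 0.310; γ = 1/√(1 − 0.310²) = 1/√0.9039 = 1.052; Δt_1 = 1.052 × 6.046 = 6.359 h.
Leg 2: γ = 1/√(1 − 0.3381²) = 1/√0.8857 = 1.063; Δt_2 = 1.063 × 43.75 = 46.49 h.
Leg 3: β = 0.462; γ = 1/√(1 − 0.462²) = 1/√0.7866 = 1.128; Δt_3 = 1.128 × 13.73 = 15.48 h.
Leg 4: 4.709 h is already measured at the sender's location.
Total: 6.359 + 46.49 + 15.48 + 4.709 h.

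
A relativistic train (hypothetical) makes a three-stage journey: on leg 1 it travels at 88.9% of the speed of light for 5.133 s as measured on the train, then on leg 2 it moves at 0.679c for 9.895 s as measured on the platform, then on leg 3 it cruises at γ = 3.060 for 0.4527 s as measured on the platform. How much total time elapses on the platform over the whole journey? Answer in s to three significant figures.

Δt = 21.6 s

Leg 1: β = 0.889; γ = 1/√(1 − 0.889²) = 1/√0.2097 = 2.184; Δt_1 = 2.184 × 5.133 = 11.21 s.
Leg 2: 9.895 s is already measured on the platform.
Leg 3: 0.4527 s is already measured on the platform.
Total: 11.21 + 9.895 + 0.4527 s.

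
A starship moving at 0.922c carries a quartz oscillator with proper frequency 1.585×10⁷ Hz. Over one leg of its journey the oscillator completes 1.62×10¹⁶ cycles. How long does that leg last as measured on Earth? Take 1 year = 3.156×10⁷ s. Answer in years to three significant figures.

Δt = 83.6 years

γ = 1/√(1 − 0.922²) = 1/√0.1499 = 2.583
Proper time for N cycles: τ = N/f = 1.62×10¹⁶/(1.585×10⁷) = 1.022×10⁹ s = 32.39 years.
Lab-frame duration Δt = γτ = 2.583 × 32.39 = 83.64 years.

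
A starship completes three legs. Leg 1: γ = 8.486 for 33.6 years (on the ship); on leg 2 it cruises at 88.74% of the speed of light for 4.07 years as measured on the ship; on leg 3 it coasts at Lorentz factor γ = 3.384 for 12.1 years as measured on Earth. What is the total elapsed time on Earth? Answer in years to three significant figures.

Leg 1: γ = 8.486; Δt_1 = 8.486 × 33.6 = 285.1 years.
Leg 2: β = 0.8874; γ = 1/√(1 − 0.8874²) = 1/√0.2125 = 2.169; Δt_2 = 2.169 × 4.07 = 8.829 years.
Leg 3: 12.1 years is already measured on Earth.
Total: 285.1 + 8.829 + 12.10 years.

Δt = 306 years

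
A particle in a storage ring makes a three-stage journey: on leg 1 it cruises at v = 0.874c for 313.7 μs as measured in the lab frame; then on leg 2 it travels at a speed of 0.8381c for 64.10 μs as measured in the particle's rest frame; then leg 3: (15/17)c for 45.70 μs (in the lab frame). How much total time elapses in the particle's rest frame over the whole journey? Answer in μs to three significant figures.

Leg 1: γ = 1/√(1 − 0.874²) = 1/√0.2361 = 2.058; τ_1 = 313.7/2.058 = 152.4 μs.
Leg 2: 64.10 μs is already measured in the particle's rest frame.
Leg 3: γ = 1/√(1 − (15/17)²) = 17/8 = 2.125; τ_3 = 45.70/2.125 = 21.51 μs.
Total: 152.4 + 64.10 + 21.51 μs.

τ = 238 μs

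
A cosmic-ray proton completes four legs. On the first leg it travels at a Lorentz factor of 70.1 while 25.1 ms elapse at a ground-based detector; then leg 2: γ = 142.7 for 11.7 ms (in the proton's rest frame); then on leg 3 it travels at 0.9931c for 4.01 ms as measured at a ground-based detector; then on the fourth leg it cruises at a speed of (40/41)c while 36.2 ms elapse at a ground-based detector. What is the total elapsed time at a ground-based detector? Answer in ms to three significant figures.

Δt = 1730 ms

Leg 1: 25.1 ms is already measured at a ground-based detector.
Leg 2: γ = 142.7; Δt_2 = 142.7 × 11.7 = 1670 ms.
Leg 3: 4.01 ms is already measured at a ground-based detector.
Leg 4: 36.2 ms is already measured at a ground-based detector.
Total: 25.10 + 1670 + 4.010 + 36.20 ms.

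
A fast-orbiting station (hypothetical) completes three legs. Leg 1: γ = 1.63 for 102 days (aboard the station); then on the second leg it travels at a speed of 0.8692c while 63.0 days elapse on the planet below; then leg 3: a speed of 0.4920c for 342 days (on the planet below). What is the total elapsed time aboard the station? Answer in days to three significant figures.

Leg 1: 102 days is already measured aboard the station.
Leg 2: γ = 1/√(1 − 0.8692²) = 1/√0.2445 = 2.022; τ_2 = 63.0/2.022 = 31.15 days.
Leg 3: γ = 1/√(1 − 0.4920²) = 1/√0.7579 = 1.149; τ_3 = 342/1.149 = 297.7 days.
Total: 102.0 + 31.15 + 297.7 days.

τ = 431 days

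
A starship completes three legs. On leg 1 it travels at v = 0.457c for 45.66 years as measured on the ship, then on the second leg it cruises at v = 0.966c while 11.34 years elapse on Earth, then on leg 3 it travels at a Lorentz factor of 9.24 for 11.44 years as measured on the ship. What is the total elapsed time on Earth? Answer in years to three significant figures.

Leg 1: γ = 1/√(1 − 0.457²) = 1/√0.7912 = 1.124; Δt_1 = 1.124 × 45.66 = 51.33 years.
Leg 2: 11.34 years is already measured on Earth.
Leg 3: γ = 9.24; Δt_3 = 9.240 × 11.44 = 105.7 years.
Total: 51.33 + 11.34 + 105.7 years.

Δt = 168 years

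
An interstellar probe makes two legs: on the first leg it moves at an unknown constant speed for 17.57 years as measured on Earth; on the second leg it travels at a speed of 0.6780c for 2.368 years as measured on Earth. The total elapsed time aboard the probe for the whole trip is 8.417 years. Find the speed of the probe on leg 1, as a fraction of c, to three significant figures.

β = 0.925

Leg 1: speed unknown; τ_1 = 17.57/γ_1.
Leg 2: γ = 1/√(1 − 0.6780²) = 1/√0.5403 = 1.360; τ_2 = 2.368/1.360 = 1.741 years.
Total proper time: τ_1 + 1.741 = 8.417, so τ_1 = 8.417 − 1.741 = 6.676 years.
γ_1 = 17.57/6.676 = 2.632; β = √(1 − 1/γ²) = √0.8556.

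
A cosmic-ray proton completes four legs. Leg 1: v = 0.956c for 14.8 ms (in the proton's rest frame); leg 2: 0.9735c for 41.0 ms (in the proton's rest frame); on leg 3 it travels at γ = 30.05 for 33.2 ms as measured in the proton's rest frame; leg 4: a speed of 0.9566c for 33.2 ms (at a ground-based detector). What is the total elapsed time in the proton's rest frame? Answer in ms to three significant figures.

Leg 1: 14.8 ms is already measured in the proton's rest frame.
Leg 2: 41.0 ms is already measured in the proton's rest frame.
Leg 3: 33.2 ms is already measured in the proton's rest frame.
Leg 4: γ = 1/√(1 − 0.9566²) = 1/√0.08492 = 3.432; τ_4 = 33.2/3.432 = 9.675 ms.
Total: 14.80 + 41.00 + 33.20 + 9.675 ms.

τ = 98.7 ms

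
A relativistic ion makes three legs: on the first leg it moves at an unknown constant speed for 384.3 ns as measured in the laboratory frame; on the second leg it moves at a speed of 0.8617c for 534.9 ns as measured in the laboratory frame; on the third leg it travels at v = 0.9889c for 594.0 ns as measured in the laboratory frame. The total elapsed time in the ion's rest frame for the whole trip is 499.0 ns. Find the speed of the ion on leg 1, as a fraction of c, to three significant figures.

β = 0.932

Leg 1: speed unknown; τ_1 = 384.3/γ_1.
Leg 2: γ = 1/√(1 − 0.8617²) = 1/√0.2575 = 1.971; τ_2 = 534.9/1.971 = 271.4 ns.
Leg 3: γ = 1/√(1 − 0.9889²) = 1/√0.02208 = 6.730; τ_3 = 594.0/6.730 = 88.26 ns.
Total proper time: τ_1 + 271.4 + 88.26 = 499.0, so τ_1 = 499.0 − 359.7 = 139.3 ns.
γ_1 = 384.3/139.3 = 2.758; β = √(1 − 1/γ²) = √0.8686.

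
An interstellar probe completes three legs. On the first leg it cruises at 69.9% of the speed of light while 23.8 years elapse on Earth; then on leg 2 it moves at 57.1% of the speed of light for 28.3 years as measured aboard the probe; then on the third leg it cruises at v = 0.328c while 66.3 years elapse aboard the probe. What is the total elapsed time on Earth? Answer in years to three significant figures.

Leg 1: 23.8 years is already measured on Earth.
Leg 2: β = 0.571; γ = 1/√(1 − 0.571²) = 1/√0.6740 = 1.218; Δt_2 = 1.218 × 28.3 = 34.47 years.
Leg 3: γ = 1/√(1 − 0.328²) = 1/√0.8924 = 1.059; Δt_3 = 1.059 × 66.3 = 70.18 years.
Total: 23.80 + 34.47 + 70.18 years.

Δt = 128 years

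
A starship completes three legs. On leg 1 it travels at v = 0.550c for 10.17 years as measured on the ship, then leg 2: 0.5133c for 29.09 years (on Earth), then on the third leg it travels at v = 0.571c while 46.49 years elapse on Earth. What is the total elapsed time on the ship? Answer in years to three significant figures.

Leg 1: 10.17 years is already measured on the ship.
Leg 2: γ = 1/√(1 − 0.5133²) = 1/√0.7365 = 1.165; τ_2 = 29.09/1.165 = 24.97 years.
Leg 3: γ = 1/√(1 − 0.571²) = 1/√0.6740 = 1.218; τ_3 = 46.49/1.218 = 38.17 years.
Total: 10.17 + 24.97 + 38.17 years.

τ = 73.3 years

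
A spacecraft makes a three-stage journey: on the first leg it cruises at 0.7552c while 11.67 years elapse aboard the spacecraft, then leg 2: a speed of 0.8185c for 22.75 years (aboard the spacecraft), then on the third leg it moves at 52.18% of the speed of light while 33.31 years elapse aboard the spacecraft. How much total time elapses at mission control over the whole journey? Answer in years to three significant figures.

Leg 1: γ = 1/√(1 − 0.7552²) = 1/√0.4297 = 1.526; Δt_1 = 1.526 × 11.67 = 17.80 years.
Leg 2: γ = 1/√(1 − 0.8185²) = 1/√0.3301 = 1.741; Δt_2 = 1.741 × 22.75 = 39.60 years.
Leg 3: β = 0.5218; γ = 1/√(1 − 0.5218²) = 1/√0.7277 = 1.172; Δt_3 = 1.172 × 33.31 = 39.05 years.
Total: 17.80 + 39.60 + 39.05 years.

Δt = 96.4 years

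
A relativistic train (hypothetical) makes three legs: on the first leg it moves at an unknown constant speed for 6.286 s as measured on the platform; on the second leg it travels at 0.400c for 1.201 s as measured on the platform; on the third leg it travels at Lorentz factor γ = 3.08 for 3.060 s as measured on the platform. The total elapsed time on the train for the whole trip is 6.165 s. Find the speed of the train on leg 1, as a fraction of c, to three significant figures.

β = 0.762

Leg 1: speed unknown; τ_1 = 6.286/γ_1.
Leg 2: γ = 1/√(1 − 0.400²) = 1/√0.8400 = 1.091; τ_2 = 1.201/1.091 = 1.101 s.
Leg 3: γ = 3.08; τ_3 = 3.060/3.080 = 0.9935 s.
Total proper time: τ_1 + 1.101 + 0.9935 = 6.165, so τ_1 = 6.165 − 2.094 = 4.071 s.
γ_1 = 6.286/4.071 = 1.544; β = √(1 − 1/γ²) = √0.5806.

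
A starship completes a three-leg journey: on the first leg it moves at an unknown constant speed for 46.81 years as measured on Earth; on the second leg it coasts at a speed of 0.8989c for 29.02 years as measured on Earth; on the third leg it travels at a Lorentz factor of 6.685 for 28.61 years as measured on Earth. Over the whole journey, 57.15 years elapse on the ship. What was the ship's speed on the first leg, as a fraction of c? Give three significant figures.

β = 0.514

Leg 1: speed unknown; τ_1 = 46.81/γ_1.
Leg 2: γ = 1/√(1 − 0.8989²) = 1/√0.1920 = 2.282; τ_2 = 29.02/2.282 = 12.72 years.
Leg 3: γ = 6.685; τ_3 = 28.61/6.685 = 4.280 years.
Total proper time: τ_1 + 12.72 + 4.280 = 57.15, so τ_1 = 57.15 − 16.99 = 40.16 years.
γ_1 = 46.81/40.16 = 1.166; β = √(1 − 1/γ²) = √0.2641.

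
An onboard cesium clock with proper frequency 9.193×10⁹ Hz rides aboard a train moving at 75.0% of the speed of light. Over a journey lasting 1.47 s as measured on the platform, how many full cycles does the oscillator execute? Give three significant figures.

N = 8.94×10⁹

β = 0.750; γ = 1/√(1 − 0.750²) = 1/√0.4375 = 1.512
The oscillator's own cycle count is N = f × τ where τ is the proper time on the train. τ = Δt/γ = 1.47/1.512 = 0.9723 s = 9.723×10⁻¹ s.
N = 9.193×10⁹ × 9.723×10⁻¹ = 8.938×10⁹.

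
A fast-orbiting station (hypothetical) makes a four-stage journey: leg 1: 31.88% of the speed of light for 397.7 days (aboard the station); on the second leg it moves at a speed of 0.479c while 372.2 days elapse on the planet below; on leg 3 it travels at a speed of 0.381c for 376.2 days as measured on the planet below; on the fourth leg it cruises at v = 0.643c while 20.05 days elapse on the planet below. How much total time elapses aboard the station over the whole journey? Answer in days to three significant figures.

Leg 1: 397.7 days is already measured aboard the station.
Leg 2: γ = 1/√(1 − 0.479²) = 1/√0.7706 = 1.139; τ_2 = 372.2/1.139 = 326.7 days.
Leg 3: γ = 1/√(1 − 0.381²) = 1/√0.8548 = 1.082; τ_3 = 376.2/1.082 = 347.8 days.
Leg 4: γ = 1/√(1 − 0.643²) = 1/√0.5866 = 1.306; τ_4 = 20.05/1.306 = 15.36 days.
Total: 397.7 + 326.7 + 347.8 + 15.36 days.

τ = 1090 days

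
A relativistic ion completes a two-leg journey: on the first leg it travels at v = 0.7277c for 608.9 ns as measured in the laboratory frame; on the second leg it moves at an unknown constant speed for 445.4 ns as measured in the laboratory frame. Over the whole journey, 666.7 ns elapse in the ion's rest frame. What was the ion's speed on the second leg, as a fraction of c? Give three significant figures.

β = 0.829

Leg 1: γ = 1/√(1 − 0.7277²) = 1/√0.4705 = 1.458; τ_1 = 608.9/1.458 = 417.6 ns.
Leg 2: speed unknown; τ_2 = 445.4/γ_2.
Total proper time: 417.6 + τ_2 = 666.7, so τ_2 = 666.7 − 417.6 = 249.1 ns.
γ_2 = 445.4/249.1 = 1.788; β = √(1 − 1/γ²) = √0.6873.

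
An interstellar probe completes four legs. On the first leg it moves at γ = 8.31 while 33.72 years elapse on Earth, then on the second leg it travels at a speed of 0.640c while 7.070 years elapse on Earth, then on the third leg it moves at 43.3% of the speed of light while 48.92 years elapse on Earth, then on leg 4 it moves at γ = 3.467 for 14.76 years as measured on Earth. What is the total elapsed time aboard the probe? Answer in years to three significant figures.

Leg 1: γ = 8.31; τ_1 = 33.72/8.310 = 4.058 years.
Leg 2: γ = 1/√(1 − 0.640²) = 1/√0.5904 = 1.301; τ_2 = 7.070/1.301 = 5.432 years.
Leg 3: β = 0.433; γ = 1/√(1 − 0.433²) = 1/√0.8125 = 1.109; τ_3 = 48.92/1.109 = 44.10 years.
Leg 4: γ = 3.467; τ_4 = 14.76/3.467 = 4.257 years.
Total: 4.058 + 5.432 + 44.10 + 4.257 years.

τ = 57.8 years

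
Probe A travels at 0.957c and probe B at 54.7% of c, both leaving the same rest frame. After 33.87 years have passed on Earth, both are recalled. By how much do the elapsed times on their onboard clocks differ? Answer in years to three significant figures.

A: γ = 1/√(1 − 0.957²) = 1/√0.08415 = 3.447; τ_A = 33.87/3.447 = 9.825 years.
B: β = 0.547; γ = 1/√(1 − 0.547²) = 1/√0.7008 = 1.195; τ_B = 33.87/1.195 = 28.35 years.

|τ_A − τ_B| = 18.5 years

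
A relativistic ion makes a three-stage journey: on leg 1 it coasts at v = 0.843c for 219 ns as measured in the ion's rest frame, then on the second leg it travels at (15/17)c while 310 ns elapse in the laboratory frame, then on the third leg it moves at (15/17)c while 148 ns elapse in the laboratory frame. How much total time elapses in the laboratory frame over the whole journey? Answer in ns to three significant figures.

Leg 1: γ = 1/√(1 − 0.843²) = 1/√0.2894 = 1.859; Δt_1 = 1.859 × 219 = 407.1 ns.
Leg 2: 310 ns is already measured in the laboratory frame.
Leg 3: 148 ns is already measured in the laboratory frame.
Total: 407.1 + 310.0 + 148.0 ns.

Δt = 865 ns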